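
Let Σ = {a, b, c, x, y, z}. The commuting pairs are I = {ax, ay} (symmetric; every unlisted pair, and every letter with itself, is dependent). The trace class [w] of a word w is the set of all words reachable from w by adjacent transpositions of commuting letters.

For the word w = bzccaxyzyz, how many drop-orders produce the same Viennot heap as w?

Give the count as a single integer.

3

drop 0:b onto floor
drop 1:z onto {0:b}
drop 2:c onto {1:z}
drop 3:c onto {2:c}
drop 4:a onto {3:c}
drop 5:x onto {3:c}
drop 6:y onto {5:x}
drop 7:z onto {4:a, 6:y}
drop 8:y onto {7:z}
drop 9:z onto {8:y}
ground layer = {0:b}
drop-orders for the pieces not yet dropped (sum over which currently-grounded one goes next):
  1 to go: {9} 1
  2 to go: {8,9} 1
  3 to go: {7,8,9} 1
  4 to go: {4,7,8,9} 1  {6,7,8,9} 1
  5 to go: {4,6,7,8,9} 2  {5,6,7,8,9} 1
  6 to go: {4,5,6,7,8,9} 3
  7 to go: {3,4,5,6,7,8,9} 3
  8 to go: {2,3,4,5,6,7,8,9} 3
  if 0:b drops first: 3 orders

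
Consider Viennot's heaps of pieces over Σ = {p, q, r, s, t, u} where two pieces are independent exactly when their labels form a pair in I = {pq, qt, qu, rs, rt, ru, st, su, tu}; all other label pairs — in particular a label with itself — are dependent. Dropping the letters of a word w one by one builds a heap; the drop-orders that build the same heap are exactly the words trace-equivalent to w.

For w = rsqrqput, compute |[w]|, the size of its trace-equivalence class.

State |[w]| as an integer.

16

0(r) covers ∅
1(s) covers ∅
2(q) covers 0:r, 1:s
3(r) covers 2:q
4(q) covers 3:r
5(p) covers 3:r
6(u) covers 5:p
7(t) covers 5:p
floor of heap: 0:r, 1:s
completions by unplaced set U, small U first (add the entries for U minus each lowest piece of U):
  |U|=1: {4}:1  {6}:1  {7}:1
  |U|=2: {4,6}:2  {4,7}:2  {6,7}:2
  |U|=3: {4,6,7}:6  {5,6,7}:2
  |U|=4: {4,5,6,7}:8
  |U|=5: {3,4,5,6,7}:8
  |U|=6: {2,3,4,5,6,7}:8
  start at 0(r): 8
  start at 1(s): 8
sum over floor = 16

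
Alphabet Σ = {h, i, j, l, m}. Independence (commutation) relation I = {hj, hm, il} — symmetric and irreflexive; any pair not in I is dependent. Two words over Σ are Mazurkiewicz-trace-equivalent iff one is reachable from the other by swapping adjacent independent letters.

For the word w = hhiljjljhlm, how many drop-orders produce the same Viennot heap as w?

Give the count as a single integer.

#0=h has no predecessor
#1=h depends on [0:h]
#2=i depends on [1:h]
#3=l depends on [1:h]
#4=j depends on [2:i, 3:l]
#5=j depends on [4:j]
#6=l depends on [5:j]
#7=j depends on [6:l]
#8=h depends on [6:l]
#9=l depends on [7:j, 8:h]
#10=m depends on [9:l]
sources: [0:h]
N(rest) = Σ N(rest − s) over sources s of rest; N(one piece) = 1:
  size 1 → [10]=1
  size 2 → [9,10]=1
  size 3 → [7,9,10]=1  [8,9,10]=1
  size 4 → [7,8,9,10]=2
  size 5 → [6,7,8,9,10]=2
  size 6 → [5,6,7,8,9,10]=2
  size 7 → [4,5,6,7,8,9,10]=2
  size 8 → [2,4,5,6,7,8,9,10]=2  [3,4,5,6,7,8,9,10]=2
  size 9 → [2,3,4,5,6,7,8,9,10]=4
  first=0(h) contributes 4

4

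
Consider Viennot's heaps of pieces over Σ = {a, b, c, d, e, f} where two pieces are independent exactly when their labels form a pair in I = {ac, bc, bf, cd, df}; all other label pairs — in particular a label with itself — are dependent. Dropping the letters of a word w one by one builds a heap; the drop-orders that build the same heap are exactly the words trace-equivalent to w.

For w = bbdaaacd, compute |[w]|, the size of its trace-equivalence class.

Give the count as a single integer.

0(b) covers ∅
1(b) covers 0:b
2(d) covers 1:b
3(a) covers 2:d
4(a) covers 3:a
5(a) covers 4:a
6(c) covers ∅
7(d) covers 5:a
floor of heap: 0:b, 6:c
completions by unplaced set U, small U first (add the entries for U minus each lowest piece of U):
  |U|=1: {6}:1  {7}:1
  |U|=2: {5,7}:1  {6,7}:2
  |U|=3: {4,5,7}:1  {5,6,7}:3
  |U|=4: {3,4,5,7}:1  {4,5,6,7}:4
  |U|=5: {2,3,4,5,7}:1  {3,4,5,6,7}:5
  |U|=6: {1,2,3,4,5,7}:1  {2,3,4,5,6,7}:6
  start at 0(b): 7
  start at 6(c): 1
sum over floor = 8

8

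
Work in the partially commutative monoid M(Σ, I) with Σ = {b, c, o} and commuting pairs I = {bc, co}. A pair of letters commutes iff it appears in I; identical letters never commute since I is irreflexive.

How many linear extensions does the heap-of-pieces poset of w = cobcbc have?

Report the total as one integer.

drop 0:c onto floor
drop 1:o onto floor
drop 2:b onto {1:o}
drop 3:c onto {0:c}
drop 4:b onto {2:b}
drop 5:c onto {3:c}
ground layer = {0:c, 1:o}
drop-orders for the pieces not yet dropped (sum over which currently-grounded one goes next):
  1 to go: {4} 1  {5} 1
  2 to go: {2,4} 1  {3,5} 1  {4,5} 2
  3 to go: {0,3,5} 1  {1,2,4} 1  {2,4,5} 3  {3,4,5} 3
  4 to go: {0,3,4,5} 4  {1,2,4,5} 4  {2,3,4,5} 6
  if 0:c drops first: 10 orders
  if 1:o drops first: 10 orders
heap linearizations: 20

20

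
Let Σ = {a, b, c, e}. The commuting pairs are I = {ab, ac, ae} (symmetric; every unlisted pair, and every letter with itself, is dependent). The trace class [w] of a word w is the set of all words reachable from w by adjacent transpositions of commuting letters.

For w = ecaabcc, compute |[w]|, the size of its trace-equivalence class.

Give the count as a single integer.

0(e) covers ∅
1(c) covers 0:e
2(a) covers ∅
3(a) covers 2:a
4(b) covers 1:c
5(c) covers 4:b
6(c) covers 5:c
floor of heap: 0:e, 2:a
completions by unplaced set U, small U first (add the entries for U minus each lowest piece of U):
  |U|=1: {3}:1  {6}:1
  |U|=2: {2,3}:1  {3,6}:2  {5,6}:1
  |U|=3: {2,3,6}:3  {3,5,6}:3  {4,5,6}:1
  |U|=4: {1,4,5,6}:1  {2,3,5,6}:6  {3,4,5,6}:4
  |U|=5: {0,1,4,5,6}:1  {1,3,4,5,6}:5  {2,3,4,5,6}:10
  start at 0(e): 15
  start at 2(a): 6
sum over floor = 21

21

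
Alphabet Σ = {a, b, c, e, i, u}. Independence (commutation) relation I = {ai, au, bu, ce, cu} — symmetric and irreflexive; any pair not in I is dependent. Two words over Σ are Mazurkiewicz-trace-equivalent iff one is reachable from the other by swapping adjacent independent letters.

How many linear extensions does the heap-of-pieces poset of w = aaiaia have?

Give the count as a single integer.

drop 0:a onto floor
drop 1:a onto {0:a}
drop 2:i onto floor
drop 3:a onto {1:a}
drop 4:i onto {2:i}
drop 5:a onto {3:a}
ground layer = {0:a, 2:i}
drop-orders for the pieces not yet dropped (sum over which currently-grounded one goes next):
  1 to go: {4} 1  {5} 1
  2 to go: {2,4} 1  {3,5} 1  {4,5} 2
  3 to go: {1,3,5} 1  {2,4,5} 3  {3,4,5} 3
  4 to go: {0,1,3,5} 1  {1,3,4,5} 4  {2,3,4,5} 6
  if 0:a drops first: 10 orders
  if 2:i drops first: 5 orders
heap linearizations: 15

15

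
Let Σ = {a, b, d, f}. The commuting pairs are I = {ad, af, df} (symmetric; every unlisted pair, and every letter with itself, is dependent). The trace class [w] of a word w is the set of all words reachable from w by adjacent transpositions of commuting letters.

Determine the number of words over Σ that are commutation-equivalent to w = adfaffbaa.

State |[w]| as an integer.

#0=a has no predecessor
#1=d has no predecessor
#2=f has no predecessor
#3=a depends on [0:a]
#4=f depends on [2:f]
#5=f depends on [4:f]
#6=b depends on [1:d, 3:a, 5:f]
#7=a depends on [6:b]
#8=a depends on [7:a]
sources: [0:a, 1:d, 2:f]
N(rest) = Σ N(rest − s) over sources s of rest; N(one piece) = 1:
  size 1 → [8]=1
  size 2 → [7,8]=1
  size 3 → [6,7,8]=1
  size 4 → [1,6,7,8]=1  [3,6,7,8]=1  [5,6,7,8]=1
  size 5 → [0,3,6,7,8]=1  [1,3,6,7,8]=2  [1,5,6,7,8]=2  [3,5,6,7,8]=2  [4,5,6,7,8]=1
  size 6 → [0,1,3,6,7,8]=3  [0,3,5,6,7,8]=3  [1,3,5,6,7,8]=6  [1,4,5,6,7,8]=3  [2,4,5,6,7,8]=1  [3,4,5,6,7,8]=3
  size 7 → [0,1,3,5,6,7,8]=12  [0,3,4,5,6,7,8]=6  [1,2,4,5,6,7,8]=4  [1,3,4,5,6,7,8]=12  [2,3,4,5,6,7,8]=4
  first=0(a) contributes 20
  first=1(d) contributes 10
  first=2(f) contributes 30
|[w]| = 60

60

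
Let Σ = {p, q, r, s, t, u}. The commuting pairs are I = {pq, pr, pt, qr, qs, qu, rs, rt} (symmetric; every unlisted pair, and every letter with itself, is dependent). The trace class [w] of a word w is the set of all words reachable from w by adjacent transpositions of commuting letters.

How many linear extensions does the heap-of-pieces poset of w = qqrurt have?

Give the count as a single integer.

16

#0=q has no predecessor
#1=q depends on [0:q]
#2=r has no predecessor
#3=u depends on [2:r]
#4=r depends on [3:u]
#5=t depends on [1:q, 3:u]
sources: [0:q, 2:r]
N(rest) = Σ N(rest − s) over sources s of rest; N(one piece) = 1:
  size 1 → [4]=1  [5]=1
  size 2 → [1,5]=1  [4,5]=2
  size 3 → [0,1,5]=1  [1,4,5]=3  [3,4,5]=2
  size 4 → [0,1,4,5]=4  [1,3,4,5]=5  [2,3,4,5]=2
  first=0(q) contributes 7
  first=2(r) contributes 9
|[w]| = 16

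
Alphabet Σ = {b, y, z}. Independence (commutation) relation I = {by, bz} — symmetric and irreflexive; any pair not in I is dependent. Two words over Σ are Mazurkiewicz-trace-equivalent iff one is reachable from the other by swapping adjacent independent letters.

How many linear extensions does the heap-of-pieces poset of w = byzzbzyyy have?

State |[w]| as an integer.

0(b) covers ∅
1(y) covers ∅
2(z) covers 1:y
3(z) covers 2:z
4(b) covers 0:b
5(z) covers 3:z
6(y) covers 5:z
7(y) covers 6:y
8(y) covers 7:y
floor of heap: 0:b, 1:y
completions by unplaced set U, small U first (add the entries for U minus each lowest piece of U):
  |U|=1: {4}:1  {8}:1
  |U|=2: {0,4}:1  {4,8}:2  {7,8}:1
  |U|=3: {0,4,8}:3  {4,7,8}:3  {6,7,8}:1
  |U|=4: {0,4,7,8}:6  {4,6,7,8}:4  {5,6,7,8}:1
  |U|=5: {0,4,6,7,8}:10  {3,5,6,7,8}:1  {4,5,6,7,8}:5
  |U|=6: {0,4,5,6,7,8}:15  {2,3,5,6,7,8}:1  {3,4,5,6,7,8}:6
  |U|=7: {0,3,4,5,6,7,8}:21  {1,2,3,5,6,7,8}:1  {2,3,4,5,6,7,8}:7
  start at 0(b): 8
  start at 1(y): 28
sum over floor = 36

36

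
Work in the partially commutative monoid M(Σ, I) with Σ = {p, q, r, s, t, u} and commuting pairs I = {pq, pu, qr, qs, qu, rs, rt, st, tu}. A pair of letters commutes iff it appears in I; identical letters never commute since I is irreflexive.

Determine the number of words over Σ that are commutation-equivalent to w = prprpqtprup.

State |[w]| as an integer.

0(p) covers ∅
1(r) covers 0:p
2(p) covers 1:r
3(r) covers 2:p
4(p) covers 3:r
5(q) covers ∅
6(t) covers 4:p, 5:q
7(p) covers 6:t
8(r) covers 7:p
9(u) covers 8:r
10(p) covers 8:r
floor of heap: 0:p, 5:q
completions by unplaced set U, small U first (add the entries for U minus each lowest piece of U):
  |U|=1: {9}:1  {10}:1
  |U|=2: {9,10}:2
  |U|=3: {8,9,10}:2
  |U|=4: {7,8,9,10}:2
  |U|=5: {6,7,8,9,10}:2
  |U|=6: {4,6,7,8,9,10}:2  {5,6,7,8,9,10}:2
  |U|=7: {3,4,6,7,8,9,10}:2  {4,5,6,7,8,9,10}:4
  |U|=8: {2,3,4,6,7,8,9,10}:2  {3,4,5,6,7,8,9,10}:6
  |U|=9: {1,2,3,4,6,7,8,9,10}:2  {2,3,4,5,6,7,8,9,10}:8
  start at 0(p): 10
  start at 5(q): 2
sum over floor = 12

12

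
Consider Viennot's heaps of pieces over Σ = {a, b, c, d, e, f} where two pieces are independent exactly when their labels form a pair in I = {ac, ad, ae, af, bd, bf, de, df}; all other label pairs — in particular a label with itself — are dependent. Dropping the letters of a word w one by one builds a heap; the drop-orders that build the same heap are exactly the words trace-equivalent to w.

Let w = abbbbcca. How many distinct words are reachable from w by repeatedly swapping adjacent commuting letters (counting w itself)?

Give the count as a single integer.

3

#0=a has no predecessor
#1=b depends on [0:a]
#2=b depends on [1:b]
#3=b depends on [2:b]
#4=b depends on [3:b]
#5=c depends on [4:b]
#6=c depends on [5:c]
#7=a depends on [4:b]
sources: [0:a]
N(rest) = Σ N(rest − s) over sources s of rest; N(one piece) = 1:
  size 1 → [6]=1  [7]=1
  size 2 → [5,6]=1  [6,7]=2
  size 3 → [5,6,7]=3
  size 4 → [4,5,6,7]=3
  size 5 → [3,4,5,6,7]=3
  size 6 → [2,3,4,5,6,7]=3
  first=0(a) contributes 3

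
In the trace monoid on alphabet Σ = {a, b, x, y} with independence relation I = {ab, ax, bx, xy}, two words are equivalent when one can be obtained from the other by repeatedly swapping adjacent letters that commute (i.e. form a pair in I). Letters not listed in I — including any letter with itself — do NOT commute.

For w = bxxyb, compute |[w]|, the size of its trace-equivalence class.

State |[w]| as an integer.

10

piece 0:b — minimal
piece 1:x — minimal
piece 2:x rests on {1:x}
piece 3:y rests on {0:b}
piece 4:b rests on {3:y}
minimal pieces: {0:b, 1:x}
ways to finish when only these pieces remain (= sum over removing one remaining piece with nothing left below it):
  1 left: {2}→1  {4}→1
  2 left: {1,2}→1  {2,4}→2  {3,4}→1
  3 left: {0,3,4}→1  {1,2,4}→3  {2,3,4}→3
  placing 0:b first → 6 extensions
  placing 1:x first → 4 extensions
total linear extensions = 10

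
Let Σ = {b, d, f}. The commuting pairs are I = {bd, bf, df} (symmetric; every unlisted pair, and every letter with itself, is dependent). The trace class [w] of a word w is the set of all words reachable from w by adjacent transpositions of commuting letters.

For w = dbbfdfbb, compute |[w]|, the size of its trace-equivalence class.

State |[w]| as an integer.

420

drop 0:d onto floor
drop 1:b onto floor
drop 2:b onto {1:b}
drop 3:f onto floor
drop 4:d onto {0:d}
drop 5:f onto {3:f}
drop 6:b onto {2:b}
drop 7:b onto {6:b}
ground layer = {0:d, 1:b, 3:f}
drop-orders for the pieces not yet dropped (sum over which currently-grounded one goes next):
  1 to go: {4} 1  {5} 1  {7} 1
  2 to go: {0,4} 1  {3,5} 1  {4,5} 2  {4,7} 2  {5,7} 2  {6,7} 1
  3 to go: {0,4,5} 3  {0,4,7} 3  {2,6,7} 1  {3,4,5} 3  {3,5,7} 3  {4,5,7} 6  {4,6,7} 3  {5,6,7} 3
  4 to go: {0,3,4,5} 6  {0,4,5,7} 12  {0,4,6,7} 6  {1,2,6,7} 1  {2,4,6,7} 4  {2,5,6,7} 4  {3,4,5,7} 12  {3,5,6,7} 6  {4,5,6,7} 12
  5 to go: {0,2,4,6,7} 10  {0,3,4,5,7} 30  {0,4,5,6,7} 30  {1,2,4,6,7} 5  {1,2,5,6,7} 5  {2,3,5,6,7} 10  {2,4,5,6,7} 20  {3,4,5,6,7} 30
  6 to go: {0,1,2,4,6,7} 15  {0,2,4,5,6,7} 60  {0,3,4,5,6,7} 90  {1,2,3,5,6,7} 15  {1,2,4,5,6,7} 30  {2,3,4,5,6,7} 60
  if 0:d drops first: 105 orders
  if 1:b drops first: 210 orders
  if 3:f drops first: 105 orders
heap linearizations: 420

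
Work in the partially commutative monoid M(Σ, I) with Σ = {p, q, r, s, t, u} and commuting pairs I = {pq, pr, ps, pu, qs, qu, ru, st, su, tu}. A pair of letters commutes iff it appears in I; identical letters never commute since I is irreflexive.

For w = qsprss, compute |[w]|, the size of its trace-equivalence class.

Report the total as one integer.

piece 0:q — minimal
piece 1:s — minimal
piece 2:p — minimal
piece 3:r rests on {0:q, 1:s}
piece 4:s rests on {3:r}
piece 5:s rests on {4:s}
minimal pieces: {0:q, 1:s, 2:p}
ways to finish when only these pieces remain (= sum over removing one remaining piece with nothing left below it):
  1 left: {2}→1  {5}→1
  2 left: {2,5}→2  {4,5}→1
  3 left: {2,4,5}→3  {3,4,5}→1
  4 left: {0,3,4,5}→1  {1,3,4,5}→1  {2,3,4,5}→4
  placing 0:q first → 5 extensions
  placing 1:s first → 5 extensions
  placing 2:p first → 2 extensions
total linear extensions = 12

12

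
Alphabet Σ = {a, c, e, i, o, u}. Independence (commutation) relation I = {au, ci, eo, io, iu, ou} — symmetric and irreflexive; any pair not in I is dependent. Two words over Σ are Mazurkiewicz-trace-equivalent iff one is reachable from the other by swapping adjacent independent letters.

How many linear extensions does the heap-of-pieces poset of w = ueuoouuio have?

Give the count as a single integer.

336

#0=u has no predecessor
#1=e depends on [0:u]
#2=u depends on [1:e]
#3=o has no predecessor
#4=o depends on [3:o]
#5=u depends on [2:u]
#6=u depends on [5:u]
#7=i depends on [1:e]
#8=o depends on [4:o]
sources: [0:u, 3:o]
N(rest) = Σ N(rest − s) over sources s of rest; N(one piece) = 1:
  size 1 → [6]=1  [7]=1  [8]=1
  size 2 → [4,8]=1  [5,6]=1  [6,7]=2  [6,8]=2  [7,8]=2
  size 3 → [2,5,6]=1  [3,4,8]=1  [4,6,8]=3  [4,7,8]=3  [5,6,7]=3  [5,6,8]=3  [6,7,8]=6
  size 4 → [2,5,6,7]=4  [2,5,6,8]=4  [3,4,6,8]=4  [3,4,7,8]=4  [4,5,6,8]=6  [4,6,7,8]=12  [5,6,7,8]=12
  size 5 → [1,2,5,6,7]=4  [2,4,5,6,8]=10  [2,5,6,7,8]=20  [3,4,5,6,8]=10  [3,4,6,7,8]=20  [4,5,6,7,8]=30
  size 6 → [0,1,2,5,6,7]=4  [1,2,5,6,7,8]=24  [2,3,4,5,6,8]=20  [2,4,5,6,7,8]=60  [3,4,5,6,7,8]=60
  size 7 → [0,1,2,5,6,7,8]=28  [1,2,4,5,6,7,8]=84  [2,3,4,5,6,7,8]=140
  first=0(u) contributes 224
  first=3(o) contributes 112
|[w]| = 336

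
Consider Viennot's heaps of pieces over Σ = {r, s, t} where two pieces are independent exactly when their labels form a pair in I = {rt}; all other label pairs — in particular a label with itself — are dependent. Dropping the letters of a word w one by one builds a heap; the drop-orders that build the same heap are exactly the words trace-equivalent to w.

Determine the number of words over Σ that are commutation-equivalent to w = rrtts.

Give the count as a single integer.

#0=r has no predecessor
#1=r depends on [0:r]
#2=t has no predecessor
#3=t depends on [2:t]
#4=s depends on [1:r, 3:t]
sources: [0:r, 2:t]
N(rest) = Σ N(rest − s) over sources s of rest; N(one piece) = 1:
  size 1 → [4]=1
  size 2 → [1,4]=1  [3,4]=1
  size 3 → [0,1,4]=1  [1,3,4]=2  [2,3,4]=1
  first=0(r) contributes 3
  first=2(t) contributes 3
|[w]| = 6

6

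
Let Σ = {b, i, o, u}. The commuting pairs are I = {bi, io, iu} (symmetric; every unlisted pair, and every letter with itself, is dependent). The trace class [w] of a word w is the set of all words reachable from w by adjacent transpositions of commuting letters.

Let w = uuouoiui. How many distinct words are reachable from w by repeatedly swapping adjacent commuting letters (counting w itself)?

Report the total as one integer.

28

drop 0:u onto floor
drop 1:u onto {0:u}
drop 2:o onto {1:u}
drop 3:u onto {2:o}
drop 4:o onto {3:u}
drop 5:i onto floor
drop 6:u onto {4:o}
drop 7:i onto {5:i}
ground layer = {0:u, 5:i}
drop-orders for the pieces not yet dropped (sum over which currently-grounded one goes next):
  1 to go: {6} 1  {7} 1
  2 to go: {4,6} 1  {5,7} 1  {6,7} 2
  3 to go: {3,4,6} 1  {4,6,7} 3  {5,6,7} 3
  4 to go: {2,3,4,6} 1  {3,4,6,7} 4  {4,5,6,7} 6
  5 to go: {1,2,3,4,6} 1  {2,3,4,6,7} 5  {3,4,5,6,7} 10
  6 to go: {0,1,2,3,4,6} 1  {1,2,3,4,6,7} 6  {2,3,4,5,6,7} 15
  if 0:u drops first: 21 orders
  if 5:i drops first: 7 orders
heap linearizations: 28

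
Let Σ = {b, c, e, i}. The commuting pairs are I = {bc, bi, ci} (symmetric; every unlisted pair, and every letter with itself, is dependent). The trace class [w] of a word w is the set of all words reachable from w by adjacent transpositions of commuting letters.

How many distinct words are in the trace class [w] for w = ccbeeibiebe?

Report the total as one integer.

piece 0:c — minimal
piece 1:c rests on {0:c}
piece 2:b — minimal
piece 3:e rests on {1:c, 2:b}
piece 4:e rests on {3:e}
piece 5:i rests on {4:e}
piece 6:b rests on {4:e}
piece 7:i rests on {5:i}
piece 8:e rests on {6:b, 7:i}
piece 9:b rests on {8:e}
piece 10:e rests on {9:b}
minimal pieces: {0:c, 2:b}
ways to finish when only these pieces remain (= sum over removing one remaining piece with nothing left below it):
  1 left: {10}→1
  2 left: {9,10}→1
  3 left: {8,9,10}→1
  4 left: {6,8,9,10}→1  {7,8,9,10}→1
  5 left: {5,7,8,9,10}→1  {6,7,8,9,10}→2
  6 left: {5,6,7,8,9,10}→3
  7 left: {4,5,6,7,8,9,10}→3
  8 left: {3,4,5,6,7,8,9,10}→3
  9 left: {1,3,4,5,6,7,8,9,10}→3  {2,3,4,5,6,7,8,9,10}→3
  placing 0:c first → 6 extensions
  placing 2:b first → 3 extensions
total linear extensions = 9

9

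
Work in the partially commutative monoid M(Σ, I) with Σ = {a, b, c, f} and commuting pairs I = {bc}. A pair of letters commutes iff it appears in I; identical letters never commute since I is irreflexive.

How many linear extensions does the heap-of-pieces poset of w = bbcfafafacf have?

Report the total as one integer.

drop 0:b onto floor
drop 1:b onto {0:b}
drop 2:c onto floor
drop 3:f onto {1:b, 2:c}
drop 4:a onto {3:f}
drop 5:f onto {4:a}
drop 6:a onto {5:f}
drop 7:f onto {6:a}
drop 8:a onto {7:f}
drop 9:c onto {8:a}
drop 10:f onto {9:c}
ground layer = {0:b, 2:c}
drop-orders for the pieces not yet dropped (sum over which currently-grounded one goes next):
  1 to go: {10} 1
  2 to go: {9,10} 1
  3 to go: {8,9,10} 1
  4 to go: {7,8,9,10} 1
  5 to go: {6,7,8,9,10} 1
  6 to go: {5,6,7,8,9,10} 1
  7 to go: {4,5,6,7,8,9,10} 1
  8 to go: {3,4,5,6,7,8,9,10} 1
  9 to go: {1,3,4,5,6,7,8,9,10} 1  {2,3,4,5,6,7,8,9,10} 1
  if 0:b drops first: 2 orders
  if 2:c drops first: 1 orders
heap linearizations: 3

3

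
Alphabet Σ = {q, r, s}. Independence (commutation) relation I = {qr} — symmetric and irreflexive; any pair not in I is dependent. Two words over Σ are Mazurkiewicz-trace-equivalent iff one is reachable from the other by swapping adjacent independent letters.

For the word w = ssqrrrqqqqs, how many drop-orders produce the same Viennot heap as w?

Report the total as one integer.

56

drop 0:s onto floor
drop 1:s onto {0:s}
drop 2:q onto {1:s}
drop 3:r onto {1:s}
drop 4:r onto {3:r}
drop 5:r onto {4:r}
drop 6:q onto {2:q}
drop 7:q onto {6:q}
drop 8:q onto {7:q}
drop 9:q onto {8:q}
drop 10:s onto {5:r, 9:q}
ground layer = {0:s}
drop-orders for the pieces not yet dropped (sum over which currently-grounded one goes next):
  1 to go: {10} 1
  2 to go: {5,10} 1  {9,10} 1
  3 to go: {4,5,10} 1  {5,9,10} 2  {8,9,10} 1
  4 to go: {3,4,5,10} 1  {4,5,9,10} 3  {5,8,9,10} 3  {7,8,9,10} 1
  5 to go: {3,4,5,9,10} 4  {4,5,8,9,10} 6  {5,7,8,9,10} 4  {6,7,8,9,10} 1
  6 to go: {2,6,7,8,9,10} 1  {3,4,5,8,9,10} 10  {4,5,7,8,9,10} 10  {5,6,7,8,9,10} 5
  7 to go: {2,5,6,7,8,9,10} 6  {3,4,5,7,8,9,10} 20  {4,5,6,7,8,9,10} 15
  8 to go: {2,4,5,6,7,8,9,10} 21  {3,4,5,6,7,8,9,10} 35
  9 to go: {2,3,4,5,6,7,8,9,10} 56
  if 0:s drops first: 56 orders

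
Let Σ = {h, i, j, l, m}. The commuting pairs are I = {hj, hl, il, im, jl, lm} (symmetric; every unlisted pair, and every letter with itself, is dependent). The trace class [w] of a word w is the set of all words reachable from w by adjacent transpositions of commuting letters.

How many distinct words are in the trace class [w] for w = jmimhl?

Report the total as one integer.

18

#0=j has no predecessor
#1=m depends on [0:j]
#2=i depends on [0:j]
#3=m depends on [1:m]
#4=h depends on [2:i, 3:m]
#5=l has no predecessor
sources: [0:j, 5:l]
N(rest) = Σ N(rest − s) over sources s of rest; N(one piece) = 1:
  size 1 → [4]=1  [5]=1
  size 2 → [2,4]=1  [3,4]=1  [4,5]=2
  size 3 → [1,3,4]=1  [2,3,4]=2  [2,4,5]=3  [3,4,5]=3
  size 4 → [1,2,3,4]=3  [1,3,4,5]=4  [2,3,4,5]=8
  first=0(j) contributes 15
  first=5(l) contributes 3
|[w]| = 18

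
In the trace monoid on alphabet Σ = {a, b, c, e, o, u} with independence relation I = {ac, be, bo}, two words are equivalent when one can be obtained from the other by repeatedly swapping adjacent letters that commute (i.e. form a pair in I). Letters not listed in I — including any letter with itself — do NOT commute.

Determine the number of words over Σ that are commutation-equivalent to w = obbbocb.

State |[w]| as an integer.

0(o) covers ∅
1(b) covers ∅
2(b) covers 1:b
3(b) covers 2:b
4(o) covers 0:o
5(c) covers 3:b, 4:o
6(b) covers 5:c
floor of heap: 0:o, 1:b
completions by unplaced set U, small U first (add the entries for U minus each lowest piece of U):
  |U|=1: {6}:1
  |U|=2: {5,6}:1
  |U|=3: {3,5,6}:1  {4,5,6}:1
  |U|=4: {0,4,5,6}:1  {2,3,5,6}:1  {3,4,5,6}:2
  |U|=5: {0,3,4,5,6}:3  {1,2,3,5,6}:1  {2,3,4,5,6}:3
  start at 0(o): 4
  start at 1(b): 6
sum over floor = 10

10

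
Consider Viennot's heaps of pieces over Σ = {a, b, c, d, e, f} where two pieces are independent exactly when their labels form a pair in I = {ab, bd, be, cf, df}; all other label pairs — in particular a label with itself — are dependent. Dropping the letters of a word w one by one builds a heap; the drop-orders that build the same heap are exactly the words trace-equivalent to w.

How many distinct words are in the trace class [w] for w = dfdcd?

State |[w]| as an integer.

#0=d has no predecessor
#1=f has no predecessor
#2=d depends on [0:d]
#3=c depends on [2:d]
#4=d depends on [3:c]
sources: [0:d, 1:f]
N(rest) = Σ N(rest − s) over sources s of rest; N(one piece) = 1:
  size 1 → [1]=1  [4]=1
  size 2 → [1,4]=2  [3,4]=1
  size 3 → [1,3,4]=3  [2,3,4]=1
  first=0(d) contributes 4
  first=1(f) contributes 1
|[w]| = 5

5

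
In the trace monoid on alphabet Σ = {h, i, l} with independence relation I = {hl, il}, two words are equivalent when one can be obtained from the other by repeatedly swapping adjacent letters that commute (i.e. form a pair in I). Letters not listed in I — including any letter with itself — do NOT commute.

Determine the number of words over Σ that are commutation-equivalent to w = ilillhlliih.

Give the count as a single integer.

462

0(i) covers ∅
1(l) covers ∅
2(i) covers 0:i
3(l) covers 1:l
4(l) covers 3:l
5(h) covers 2:i
6(l) covers 4:l
7(l) covers 6:l
8(i) covers 5:h
9(i) covers 8:i
10(h) covers 9:i
floor of heap: 0:i, 1:l
completions by unplaced set U, small U first (add the entries for U minus each lowest piece of U):
  |U|=1: {7}:1  {10}:1
  |U|=2: {6,7}:1  {7,10}:2  {9,10}:1
  |U|=3: {4,6,7}:1  {6,7,10}:3  {7,9,10}:3  {8,9,10}:1
  |U|=4: {3,4,6,7}:1  {4,6,7,10}:4  {5,8,9,10}:1  {6,7,9,10}:6  {7,8,9,10}:4
  |U|=5: {1,3,4,6,7}:1  {2,5,8,9,10}:1  {3,4,6,7,10}:5  {4,6,7,9,10}:10  {5,7,8,9,10}:5  {6,7,8,9,10}:10
  |U|=6: {0,2,5,8,9,10}:1  {1,3,4,6,7,10}:6  {2,5,7,8,9,10}:6  {3,4,6,7,9,10}:15  {4,6,7,8,9,10}:20  {5,6,7,8,9,10}:15
  |U|=7: {0,2,5,7,8,9,10}:7  {1,3,4,6,7,9,10}:21  {2,5,6,7,8,9,10}:21  {3,4,6,7,8,9,10}:35  {4,5,6,7,8,9,10}:35
  |U|=8: {0,2,5,6,7,8,9,10}:28  {1,3,4,6,7,8,9,10}:56  {2,4,5,6,7,8,9,10}:56  {3,4,5,6,7,8,9,10}:70
  |U|=9: {0,2,4,5,6,7,8,9,10}:84  {1,3,4,5,6,7,8,9,10}:126  {2,3,4,5,6,7,8,9,10}:126
  start at 0(i): 252
  start at 1(l): 210
sum over floor = 462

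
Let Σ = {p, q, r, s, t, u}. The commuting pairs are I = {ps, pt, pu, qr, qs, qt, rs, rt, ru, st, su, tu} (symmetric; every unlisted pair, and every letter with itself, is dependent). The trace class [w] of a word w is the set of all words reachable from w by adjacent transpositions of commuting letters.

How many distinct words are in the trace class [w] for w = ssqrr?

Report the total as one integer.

30

#0=s has no predecessor
#1=s depends on [0:s]
#2=q has no predecessor
#3=r has no predecessor
#4=r depends on [3:r]
sources: [0:s, 2:q, 3:r]
N(rest) = Σ N(rest − s) over sources s of rest; N(one piece) = 1:
  size 1 → [1]=1  [2]=1  [4]=1
  size 2 → [0,1]=1  [1,2]=2  [1,4]=2  [2,4]=2  [3,4]=1
  size 3 → [0,1,2]=3  [0,1,4]=3  [1,2,4]=6  [1,3,4]=3  [2,3,4]=3
  first=0(s) contributes 12
  first=2(q) contributes 6
  first=3(r) contributes 12
|[w]| = 30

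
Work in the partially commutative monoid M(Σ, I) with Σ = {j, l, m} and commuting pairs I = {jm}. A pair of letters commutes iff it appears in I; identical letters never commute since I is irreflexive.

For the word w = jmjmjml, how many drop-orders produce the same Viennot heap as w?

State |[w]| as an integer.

drop 0:j onto floor
drop 1:m onto floor
drop 2:j onto {0:j}
drop 3:m onto {1:m}
drop 4:j onto {2:j}
drop 5:m onto {3:m}
drop 6:l onto {4:j, 5:m}
ground layer = {0:j, 1:m}
drop-orders for the pieces not yet dropped (sum over which currently-grounded one goes next):
  1 to go: {6} 1
  2 to go: {4,6} 1  {5,6} 1
  3 to go: {2,4,6} 1  {3,5,6} 1  {4,5,6} 2
  4 to go: {0,2,4,6} 1  {1,3,5,6} 1  {2,4,5,6} 3  {3,4,5,6} 3
  5 to go: {0,2,4,5,6} 4  {1,3,4,5,6} 4  {2,3,4,5,6} 6
  if 0:j drops first: 10 orders
  if 1:m drops first: 10 orders
heap linearizations: 20

20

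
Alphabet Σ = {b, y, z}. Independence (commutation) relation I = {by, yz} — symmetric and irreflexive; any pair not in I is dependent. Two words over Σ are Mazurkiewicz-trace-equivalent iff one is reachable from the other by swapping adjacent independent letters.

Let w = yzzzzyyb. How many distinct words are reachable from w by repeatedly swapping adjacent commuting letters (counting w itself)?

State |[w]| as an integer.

56

#0=y has no predecessor
#1=z has no predecessor
#2=z depends on [1:z]
#3=z depends on [2:z]
#4=z depends on [3:z]
#5=y depends on [0:y]
#6=y depends on [5:y]
#7=b depends on [4:z]
sources: [0:y, 1:z]
N(rest) = Σ N(rest − s) over sources s of rest; N(one piece) = 1:
  size 1 → [6]=1  [7]=1
  size 2 → [4,7]=1  [5,6]=1  [6,7]=2
  size 3 → [0,5,6]=1  [3,4,7]=1  [4,6,7]=3  [5,6,7]=3
  size 4 → [0,5,6,7]=4  [2,3,4,7]=1  [3,4,6,7]=4  [4,5,6,7]=6
  size 5 → [0,4,5,6,7]=10  [1,2,3,4,7]=1  [2,3,4,6,7]=5  [3,4,5,6,7]=10
  size 6 → [0,3,4,5,6,7]=20  [1,2,3,4,6,7]=6  [2,3,4,5,6,7]=15
  first=0(y) contributes 21
  first=1(z) contributes 35
|[w]| = 56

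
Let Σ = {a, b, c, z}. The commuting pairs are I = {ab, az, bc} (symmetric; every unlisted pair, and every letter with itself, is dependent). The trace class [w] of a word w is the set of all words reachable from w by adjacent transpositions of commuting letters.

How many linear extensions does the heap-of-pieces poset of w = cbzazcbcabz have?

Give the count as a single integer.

130

drop 0:c onto floor
drop 1:b onto floor
drop 2:z onto {0:c, 1:b}
drop 3:a onto {0:c}
drop 4:z onto {2:z}
drop 5:c onto {3:a, 4:z}
drop 6:b onto {4:z}
drop 7:c onto {5:c}
drop 8:a onto {7:c}
drop 9:b onto {6:b}
drop 10:z onto {7:c, 9:b}
ground layer = {0:c, 1:b}
drop-orders for the pieces not yet dropped (sum over which currently-grounded one goes next):
  1 to go: {8} 1  {10} 1
  2 to go: {8,10} 2  {9,10} 1
  3 to go: {6,9,10} 1  {7,8,10} 2  {8,9,10} 3
  4 to go: {5,7,8,10} 2  {6,8,9,10} 4  {7,8,9,10} 5
  5 to go: {3,5,7,8,10} 2  {5,7,8,9,10} 7  {6,7,8,9,10} 9
  6 to go: {3,5,7,8,9,10} 9  {5,6,7,8,9,10} 16
  7 to go: {3,5,6,7,8,9,10} 25  {4,5,6,7,8,9,10} 16
  8 to go: {2,4,5,6,7,8,9,10} 16  {3,4,5,6,7,8,9,10} 41
  9 to go: {1,2,4,5,6,7,8,9,10} 16  {2,3,4,5,6,7,8,9,10} 57
  if 0:c drops first: 73 orders
  if 1:b drops first: 57 orders
heap linearizations: 130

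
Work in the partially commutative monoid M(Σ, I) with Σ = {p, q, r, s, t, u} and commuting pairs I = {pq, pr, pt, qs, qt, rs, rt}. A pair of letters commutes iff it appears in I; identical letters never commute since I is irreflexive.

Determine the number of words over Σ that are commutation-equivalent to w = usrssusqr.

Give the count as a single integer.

0(u) covers ∅
1(s) covers 0:u
2(r) covers 0:u
3(s) covers 1:s
4(s) covers 3:s
5(u) covers 2:r, 4:s
6(s) covers 5:u
7(q) covers 5:u
8(r) covers 7:q
floor of heap: 0:u
completions by unplaced set U, small U first (add the entries for U minus each lowest piece of U):
  |U|=1: {6}:1  {8}:1
  |U|=2: {6,8}:2  {7,8}:1
  |U|=3: {6,7,8}:3
  |U|=4: {5,6,7,8}:3
  |U|=5: {2,5,6,7,8}:3  {4,5,6,7,8}:3
  |U|=6: {2,4,5,6,7,8}:6  {3,4,5,6,7,8}:3
  |U|=7: {1,3,4,5,6,7,8}:3  {2,3,4,5,6,7,8}:9
  start at 0(u): 12

12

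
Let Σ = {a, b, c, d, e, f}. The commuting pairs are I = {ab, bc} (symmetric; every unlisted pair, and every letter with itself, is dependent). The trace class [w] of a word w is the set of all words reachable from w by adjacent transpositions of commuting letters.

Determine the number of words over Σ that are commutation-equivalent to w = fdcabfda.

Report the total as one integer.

3

0(f) covers ∅
1(d) covers 0:f
2(c) covers 1:d
3(a) covers 2:c
4(b) covers 1:d
5(f) covers 3:a, 4:b
6(d) covers 5:f
7(a) covers 6:d
floor of heap: 0:f
completions by unplaced set U, small U first (add the entries for U minus each lowest piece of U):
  |U|=1: {7}:1
  |U|=2: {6,7}:1
  |U|=3: {5,6,7}:1
  |U|=4: {3,5,6,7}:1  {4,5,6,7}:1
  |U|=5: {2,3,5,6,7}:1  {3,4,5,6,7}:2
  |U|=6: {2,3,4,5,6,7}:3
  start at 0(f): 3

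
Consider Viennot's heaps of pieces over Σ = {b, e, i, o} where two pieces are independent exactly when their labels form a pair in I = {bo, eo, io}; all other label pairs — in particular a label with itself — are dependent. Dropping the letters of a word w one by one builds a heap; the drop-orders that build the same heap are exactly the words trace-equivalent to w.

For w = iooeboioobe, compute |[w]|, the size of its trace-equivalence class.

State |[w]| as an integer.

462

drop 0:i onto floor
drop 1:o onto floor
drop 2:o onto {1:o}
drop 3:e onto {0:i}
drop 4:b onto {3:e}
drop 5:o onto {2:o}
drop 6:i onto {4:b}
drop 7:o onto {5:o}
drop 8:o onto {7:o}
drop 9:b onto {6:i}
drop 10:e onto {9:b}
ground layer = {0:i, 1:o}
drop-orders for the pieces not yet dropped (sum over which currently-grounded one goes next):
  1 to go: {8} 1  {10} 1
  2 to go: {7,8} 1  {8,10} 2  {9,10} 1
  3 to go: {5,7,8} 1  {6,9,10} 1  {7,8,10} 3  {8,9,10} 3
  4 to go: {2,5,7,8} 1  {4,6,9,10} 1  {5,7,8,10} 4  {6,8,9,10} 4  {7,8,9,10} 6
  5 to go: {1,2,5,7,8} 1  {2,5,7,8,10} 5  {3,4,6,9,10} 1  {4,6,8,9,10} 5  {5,7,8,9,10} 10  {6,7,8,9,10} 10
  6 to go: {0,3,4,6,9,10} 1  {1,2,5,7,8,10} 6  {2,5,7,8,9,10} 15  {3,4,6,8,9,10} 6  {4,6,7,8,9,10} 15  {5,6,7,8,9,10} 20
  7 to go: {0,3,4,6,8,9,10} 7  {1,2,5,7,8,9,10} 21  {2,5,6,7,8,9,10} 35  {3,4,6,7,8,9,10} 21  {4,5,6,7,8,9,10} 35
  8 to go: {0,3,4,6,7,8,9,10} 28  {1,2,5,6,7,8,9,10} 56  {2,4,5,6,7,8,9,10} 70  {3,4,5,6,7,8,9,10} 56
  9 to go: {0,3,4,5,6,7,8,9,10} 84  {1,2,4,5,6,7,8,9,10} 126  {2,3,4,5,6,7,8,9,10} 126
  if 0:i drops first: 252 orders
  if 1:o drops first: 210 orders
heap linearizations: 462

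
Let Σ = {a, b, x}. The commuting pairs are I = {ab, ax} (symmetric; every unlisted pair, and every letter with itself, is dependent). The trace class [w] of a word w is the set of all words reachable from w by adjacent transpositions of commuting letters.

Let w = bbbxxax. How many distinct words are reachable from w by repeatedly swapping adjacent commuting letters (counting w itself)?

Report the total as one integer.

7

0(b) covers ∅
1(b) covers 0:b
2(b) covers 1:b
3(x) covers 2:b
4(x) covers 3:x
5(a) covers ∅
6(x) covers 4:x
floor of heap: 0:b, 5:a
completions by unplaced set U, small U first (add the entries for U minus each lowest piece of U):
  |U|=1: {5}:1  {6}:1
  |U|=2: {4,6}:1  {5,6}:2
  |U|=3: {3,4,6}:1  {4,5,6}:3
  |U|=4: {2,3,4,6}:1  {3,4,5,6}:4
  |U|=5: {1,2,3,4,6}:1  {2,3,4,5,6}:5
  start at 0(b): 6
  start at 5(a): 1
sum over floor = 7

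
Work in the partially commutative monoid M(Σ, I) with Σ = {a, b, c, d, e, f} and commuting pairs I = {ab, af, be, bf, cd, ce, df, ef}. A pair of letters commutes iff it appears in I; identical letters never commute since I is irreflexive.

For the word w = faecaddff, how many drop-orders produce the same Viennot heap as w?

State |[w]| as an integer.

0(f) covers ∅
1(a) covers ∅
2(e) covers 1:a
3(c) covers 0:f, 1:a
4(a) covers 2:e, 3:c
5(d) covers 4:a
6(d) covers 5:d
7(f) covers 3:c
8(f) covers 7:f
floor of heap: 0:f, 1:a
completions by unplaced set U, small U first (add the entries for U minus each lowest piece of U):
  |U|=1: {6}:1  {8}:1
  |U|=2: {5,6}:1  {6,8}:2  {7,8}:1
  |U|=3: {4,5,6}:1  {5,6,8}:3  {6,7,8}:3
  |U|=4: {2,4,5,6}:1  {4,5,6,8}:4  {5,6,7,8}:6
  |U|=5: {2,4,5,6,8}:5  {4,5,6,7,8}:10
  |U|=6: {2,4,5,6,7,8}:15  {3,4,5,6,7,8}:10
  |U|=7: {0,3,4,5,6,7,8}:10  {2,3,4,5,6,7,8}:25
  start at 0(f): 25
  start at 1(a): 35
sum over floor = 60

60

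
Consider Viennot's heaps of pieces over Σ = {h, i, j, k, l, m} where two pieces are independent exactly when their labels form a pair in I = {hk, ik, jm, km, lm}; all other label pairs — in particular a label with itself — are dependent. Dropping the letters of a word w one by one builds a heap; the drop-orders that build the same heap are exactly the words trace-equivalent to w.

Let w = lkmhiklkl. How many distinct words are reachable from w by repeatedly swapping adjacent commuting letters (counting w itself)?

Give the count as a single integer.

0(l) covers ∅
1(k) covers 0:l
2(m) covers ∅
3(h) covers 0:l, 2:m
4(i) covers 3:h
5(k) covers 1:k
6(l) covers 4:i, 5:k
7(k) covers 6:l
8(l) covers 7:k
floor of heap: 0:l, 2:m
completions by unplaced set U, small U first (add the entries for U minus each lowest piece of U):
  |U|=1: {8}:1
  |U|=2: {7,8}:1
  |U|=3: {6,7,8}:1
  |U|=4: {4,6,7,8}:1  {5,6,7,8}:1
  |U|=5: {1,5,6,7,8}:1  {3,4,6,7,8}:1  {4,5,6,7,8}:2
  |U|=6: {1,4,5,6,7,8}:3  {2,3,4,6,7,8}:1  {3,4,5,6,7,8}:3
  |U|=7: {1,3,4,5,6,7,8}:6  {2,3,4,5,6,7,8}:4
  start at 0(l): 10
  start at 2(m): 6
sum over floor = 16

16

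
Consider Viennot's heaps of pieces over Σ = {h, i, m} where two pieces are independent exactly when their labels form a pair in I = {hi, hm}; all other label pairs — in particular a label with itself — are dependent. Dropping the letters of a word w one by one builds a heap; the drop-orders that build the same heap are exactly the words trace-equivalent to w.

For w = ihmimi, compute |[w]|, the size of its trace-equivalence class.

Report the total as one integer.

#0=i has no predecessor
#1=h has no predecessor
#2=m depends on [0:i]
#3=i depends on [2:m]
#4=m depends on [3:i]
#5=i depends on [4:m]
sources: [0:i, 1:h]
N(rest) = Σ N(rest − s) over sources s of rest; N(one piece) = 1:
  size 1 → [1]=1  [5]=1
  size 2 → [1,5]=2  [4,5]=1
  size 3 → [1,4,5]=3  [3,4,5]=1
  size 4 → [1,3,4,5]=4  [2,3,4,5]=1
  first=0(i) contributes 5
  first=1(h) contributes 1
|[w]| = 6

6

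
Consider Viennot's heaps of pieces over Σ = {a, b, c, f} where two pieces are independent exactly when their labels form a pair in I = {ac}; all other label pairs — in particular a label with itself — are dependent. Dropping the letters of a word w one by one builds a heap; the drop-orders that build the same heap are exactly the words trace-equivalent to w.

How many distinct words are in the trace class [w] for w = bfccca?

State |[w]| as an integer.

4

0(b) covers ∅
1(f) covers 0:b
2(c) covers 1:f
3(c) covers 2:c
4(c) covers 3:c
5(a) covers 1:f
floor of heap: 0:b
completions by unplaced set U, small U first (add the entries for U minus each lowest piece of U):
  |U|=1: {4}:1  {5}:1
  |U|=2: {3,4}:1  {4,5}:2
  |U|=3: {2,3,4}:1  {3,4,5}:3
  |U|=4: {2,3,4,5}:4
  start at 0(b): 4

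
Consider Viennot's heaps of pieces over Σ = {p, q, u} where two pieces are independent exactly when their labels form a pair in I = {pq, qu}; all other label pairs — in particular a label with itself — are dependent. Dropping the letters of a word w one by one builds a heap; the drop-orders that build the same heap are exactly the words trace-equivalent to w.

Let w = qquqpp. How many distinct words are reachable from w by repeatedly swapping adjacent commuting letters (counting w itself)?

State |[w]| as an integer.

20

#0=q has no predecessor
#1=q depends on [0:q]
#2=u has no predecessor
#3=q depends on [1:q]
#4=p depends on [2:u]
#5=p depends on [4:p]
sources: [0:q, 2:u]
N(rest) = Σ N(rest − s) over sources s of rest; N(one piece) = 1:
  size 1 → [3]=1  [5]=1
  size 2 → [1,3]=1  [3,5]=2  [4,5]=1
  size 3 → [0,1,3]=1  [1,3,5]=3  [2,4,5]=1  [3,4,5]=3
  size 4 → [0,1,3,5]=4  [1,3,4,5]=6  [2,3,4,5]=4
  first=0(q) contributes 10
  first=2(u) contributes 10
|[w]| = 20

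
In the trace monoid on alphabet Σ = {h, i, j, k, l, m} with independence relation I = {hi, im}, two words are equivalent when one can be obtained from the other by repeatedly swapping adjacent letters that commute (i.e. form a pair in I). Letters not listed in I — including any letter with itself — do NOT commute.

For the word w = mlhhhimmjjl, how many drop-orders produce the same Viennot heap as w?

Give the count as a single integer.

drop 0:m onto floor
drop 1:l onto {0:m}
drop 2:h onto {1:l}
drop 3:h onto {2:h}
drop 4:h onto {3:h}
drop 5:i onto {1:l}
drop 6:m onto {4:h}
drop 7:m onto {6:m}
drop 8:j onto {5:i, 7:m}
drop 9:j onto {8:j}
drop 10:l onto {9:j}
ground layer = {0:m}
drop-orders for the pieces not yet dropped (sum over which currently-grounded one goes next):
  1 to go: {10} 1
  2 to go: {9,10} 1
  3 to go: {8,9,10} 1
  4 to go: {5,8,9,10} 1  {7,8,9,10} 1
  5 to go: {5,7,8,9,10} 2  {6,7,8,9,10} 1
  6 to go: {4,6,7,8,9,10} 1  {5,6,7,8,9,10} 3
  7 to go: {3,4,6,7,8,9,10} 1  {4,5,6,7,8,9,10} 4
  8 to go: {2,3,4,6,7,8,9,10} 1  {3,4,5,6,7,8,9,10} 5
  9 to go: {2,3,4,5,6,7,8,9,10} 6
  if 0:m drops first: 6 orders

6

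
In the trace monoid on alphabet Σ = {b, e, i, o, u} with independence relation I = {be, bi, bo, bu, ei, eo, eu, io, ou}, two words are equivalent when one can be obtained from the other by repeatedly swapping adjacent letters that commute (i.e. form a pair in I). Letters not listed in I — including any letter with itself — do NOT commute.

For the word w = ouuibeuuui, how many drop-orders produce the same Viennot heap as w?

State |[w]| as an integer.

piece 0:o — minimal
piece 1:u — minimal
piece 2:u rests on {1:u}
piece 3:i rests on {2:u}
piece 4:b — minimal
piece 5:e — minimal
piece 6:u rests on {3:i}
piece 7:u rests on {6:u}
piece 8:u rests on {7:u}
piece 9:i rests on {8:u}
minimal pieces: {0:o, 1:u, 4:b, 5:e}
ways to finish when only these pieces remain (= sum over removing one remaining piece with nothing left below it):
  1 left: {0}→1  {4}→1  {5}→1  {9}→1
  2 left: {0,4}→2  {0,5}→2  {0,9}→2  {4,5}→2  {4,9}→2  {5,9}→2  {8,9}→1
  3 left: {0,4,5}→6  {0,4,9}→6  {0,5,9}→6  {0,8,9}→3  {4,5,9}→6  {4,8,9}→3  {5,8,9}→3  {7,8,9}→1
  4 left: {0,4,5,9}→24  {0,4,8,9}→12  {0,5,8,9}→12  {0,7,8,9}→4  {4,5,8,9}→12  {4,7,8,9}→4  {5,7,8,9}→4  {6,7,8,9}→1
  5 left: {0,4,5,8,9}→60  {0,4,7,8,9}→20  {0,5,7,8,9}→20  {0,6,7,8,9}→5  {3,6,7,8,9}→1  {4,5,7,8,9}→20  {4,6,7,8,9}→5  {5,6,7,8,9}→5
  6 left: {0,3,6,7,8,9}→6  {0,4,5,7,8,9}→120  {0,4,6,7,8,9}→30  {0,5,6,7,8,9}→30  {2,3,6,7,8,9}→1  {3,4,6,7,8,9}→6  {3,5,6,7,8,9}→6  {4,5,6,7,8,9}→30
  7 left: {0,2,3,6,7,8,9}→7  {0,3,4,6,7,8,9}→42  {0,3,5,6,7,8,9}→42  {0,4,5,6,7,8,9}→210  {1,2,3,6,7,8,9}→1  {2,3,4,6,7,8,9}→7  {2,3,5,6,7,8,9}→7  {3,4,5,6,7,8,9}→42
  8 left: {0,1,2,3,6,7,8,9}→8  {0,2,3,4,6,7,8,9}→56  {0,2,3,5,6,7,8,9}→56  {0,3,4,5,6,7,8,9}→336  {1,2,3,4,6,7,8,9}→8  {1,2,3,5,6,7,8,9}→8  {2,3,4,5,6,7,8,9}→56
  placing 0:o first → 72 extensions
  placing 1:u first → 504 extensions
  placing 4:b first → 72 extensions
  placing 5:e first → 72 extensions
total linear extensions = 720

720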